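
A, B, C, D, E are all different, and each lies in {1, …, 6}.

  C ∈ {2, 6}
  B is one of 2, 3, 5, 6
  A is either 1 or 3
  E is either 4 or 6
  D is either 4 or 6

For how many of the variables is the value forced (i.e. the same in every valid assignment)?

1

D and E share exactly the 2 values {4, 6}; by pigeonhole those values go to them, so strike 4, 6 from B, C.
C has just one choice, so C = 2. Eliminate 2 elsewhere: B.
Determined: C=2. The other variables each still have more than one consistent value. That makes 1.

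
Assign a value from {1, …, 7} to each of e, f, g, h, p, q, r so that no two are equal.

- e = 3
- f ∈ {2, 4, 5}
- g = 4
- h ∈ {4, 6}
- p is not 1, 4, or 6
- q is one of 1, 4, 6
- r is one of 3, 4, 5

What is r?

e's domain is down to {3}, so e = 3. Strike 3 from p, r.
g has just one choice, so g = 4. Eliminate 4 elsewhere: f, h, q, r.
So r = 5.

5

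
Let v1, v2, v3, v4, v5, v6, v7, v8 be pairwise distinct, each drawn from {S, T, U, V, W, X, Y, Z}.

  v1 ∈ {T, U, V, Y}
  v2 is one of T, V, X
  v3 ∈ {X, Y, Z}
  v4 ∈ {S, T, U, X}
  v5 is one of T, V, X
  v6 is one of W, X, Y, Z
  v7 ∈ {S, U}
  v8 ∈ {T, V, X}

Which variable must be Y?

The 8 variables together cover exactly {S, T, U, V, W, X, Y, Z} — 8 values for 8 variables — and W appears only in v6's list, so v6 = W.
The 7 still-open variables draw from only 7 values {S, T, U, V, X, Y, Z}, so each is used; only v3 can be Z, hence v3 = Z.
The 6 still-open variables draw from only 6 values {S, T, U, V, X, Y}, so each is used; only v1 can be Y, hence v1 = Y.

v1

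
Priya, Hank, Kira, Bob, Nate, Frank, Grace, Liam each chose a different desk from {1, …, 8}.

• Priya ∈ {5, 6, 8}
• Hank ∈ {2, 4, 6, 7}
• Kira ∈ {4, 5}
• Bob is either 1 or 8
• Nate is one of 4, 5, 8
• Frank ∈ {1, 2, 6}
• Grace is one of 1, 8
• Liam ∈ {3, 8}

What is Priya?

The 8 variables together cover exactly {1, 2, 3, 4, 5, 6, 7, 8} — 8 values for 8 variables — and 3 appears only in Liam's list, so Liam = 3.
Among the 7 still-open variables, 7 fits only Hank (and all 7 values in {1, 2, 4, 5, 6, 7, 8} must be used), so Hank = 7.
The 6 still-open variables together cover exactly {1, 2, 4, 5, 6, 8} — 6 values for 6 variables — and 2 appears only in Frank's list, so Frank = 2.
The 5 still-open variables draw from only 5 values {1, 4, 5, 6, 8}, so each is used; only Priya can be 6, hence Priya = 6.

6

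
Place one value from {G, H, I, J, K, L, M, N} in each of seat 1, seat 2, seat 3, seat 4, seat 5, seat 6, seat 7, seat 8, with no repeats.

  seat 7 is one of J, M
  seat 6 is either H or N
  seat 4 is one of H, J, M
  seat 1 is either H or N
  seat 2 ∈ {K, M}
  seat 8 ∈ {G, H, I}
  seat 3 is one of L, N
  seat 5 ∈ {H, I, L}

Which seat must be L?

The 8 variables together cover exactly {G, H, I, J, K, L, M, N} — 8 values for 8 variables — and G appears only in seat 8's list, so seat 8 = G.
The 7 still-open variables together cover exactly {H, I, J, K, L, M, N} — 7 values for 7 variables — and I appears only in seat 5's list, so seat 5 = I.
The 6 still-open variables draw from only 6 values {H, J, K, L, M, N}, so each is used; only seat 2 can be K, hence seat 2 = K.
Among the 5 still-open variables, L fits only seat 3 (and all 5 values in {H, J, L, M, N} must be used), so seat 3 = L.

seat 3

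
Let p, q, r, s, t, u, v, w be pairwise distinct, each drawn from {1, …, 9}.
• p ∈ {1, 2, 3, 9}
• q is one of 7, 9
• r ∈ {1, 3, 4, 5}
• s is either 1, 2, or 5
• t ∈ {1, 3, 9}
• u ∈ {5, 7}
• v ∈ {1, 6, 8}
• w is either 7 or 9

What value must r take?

4

q and w between them cover only {7, 9} — a naked pair. Remove those values from p, t, u.
u has just one choice, so u = 5. Eliminate 5 elsewhere: r, s.
p, s, t between them cover only {1, 2, 3} — a naked triple. Remove those values from r, v.
So r = 4.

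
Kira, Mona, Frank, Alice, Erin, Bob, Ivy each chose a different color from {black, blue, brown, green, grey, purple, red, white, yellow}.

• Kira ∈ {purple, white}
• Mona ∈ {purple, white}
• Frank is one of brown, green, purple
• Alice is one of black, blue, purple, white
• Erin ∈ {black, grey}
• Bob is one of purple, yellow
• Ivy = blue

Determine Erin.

Ivy's domain is down to {blue}, so Ivy = blue. Remove blue from Alice.
Kira and Mona share exactly the 2 values {purple, white}; by pigeonhole those values go to them, so strike purple, white from Frank, Alice, Bob.
Alice must be black (only option left). Strike black from Erin.
So Erin = grey.

grey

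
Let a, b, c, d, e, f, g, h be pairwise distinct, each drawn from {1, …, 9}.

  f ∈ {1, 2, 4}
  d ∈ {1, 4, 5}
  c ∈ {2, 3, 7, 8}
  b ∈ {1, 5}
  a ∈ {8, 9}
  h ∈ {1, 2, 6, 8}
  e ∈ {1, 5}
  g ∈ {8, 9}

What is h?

a and g between them cover only {8, 9} — a naked pair. Remove those values from c, h.
The 2 variables b and e are confined to {1, 5}, which locks those values in; drop them from d, f, h.
d's domain is down to {4}, so d = 4. Eliminate 4 elsewhere: f.
f has just one choice, so f = 2. Strike 2 from c, h.
So h = 6.

6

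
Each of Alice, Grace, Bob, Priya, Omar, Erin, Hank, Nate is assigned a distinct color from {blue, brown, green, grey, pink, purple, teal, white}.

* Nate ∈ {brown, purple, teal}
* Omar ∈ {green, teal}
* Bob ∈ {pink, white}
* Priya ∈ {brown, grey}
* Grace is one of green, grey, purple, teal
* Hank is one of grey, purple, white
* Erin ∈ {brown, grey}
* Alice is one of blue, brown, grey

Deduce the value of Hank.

The 8 variables together cover exactly {blue, brown, green, grey, pink, purple, teal, white} — 8 values for 8 variables — and blue appears only in Alice's list, so Alice = blue.
Among the 7 still-open variables, pink fits only Bob (and all 7 values in {brown, green, grey, pink, purple, teal, white} must be used), so Bob = pink.
The 6 still-open variables draw from only 6 values {brown, green, grey, purple, teal, white}, so each is used; only Hank can be white, hence Hank = white.

white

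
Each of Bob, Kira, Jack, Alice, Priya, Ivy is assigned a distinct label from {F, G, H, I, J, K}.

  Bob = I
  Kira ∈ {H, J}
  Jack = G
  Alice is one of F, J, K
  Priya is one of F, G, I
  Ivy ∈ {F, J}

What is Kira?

Bob must be I (only option left). Remove I from Priya.
That leaves Jack = G. Remove G from Priya.
Priya's domain is down to {F}, so Priya = F. Strike F from Alice, Ivy.
Ivy must be J (only option left). Strike J from Kira, Alice.
So Kira = H.

H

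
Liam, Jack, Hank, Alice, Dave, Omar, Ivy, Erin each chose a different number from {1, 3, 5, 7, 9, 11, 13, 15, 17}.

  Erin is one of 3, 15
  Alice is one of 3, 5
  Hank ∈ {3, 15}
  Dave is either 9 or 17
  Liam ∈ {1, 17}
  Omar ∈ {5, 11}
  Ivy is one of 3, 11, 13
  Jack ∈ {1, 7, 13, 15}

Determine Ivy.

13

Hank and Erin between them cover only {3, 15} — a naked pair. Remove those values from Jack, Alice, Ivy.
That leaves Alice = 5. Remove 5 from Omar.
Omar's domain is down to {11}, so Omar = 11. Strike 11 from Ivy.
So Ivy = 13.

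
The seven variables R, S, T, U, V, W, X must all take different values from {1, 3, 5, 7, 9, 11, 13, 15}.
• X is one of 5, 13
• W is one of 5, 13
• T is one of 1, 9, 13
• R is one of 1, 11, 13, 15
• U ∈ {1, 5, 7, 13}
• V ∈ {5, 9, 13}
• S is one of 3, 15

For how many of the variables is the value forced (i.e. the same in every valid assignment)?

The 2 variables W and X are confined to {5, 13}, which locks those values in; drop them from R, T, U, V.
That leaves V = 9. Eliminate 9 elsewhere: T.
T's domain is down to {1}, so T = 1. Eliminate 1 elsewhere: R, U.
U must be 7 (only option left).
Determined: T=1, U=7, V=9. The other variables each still have more than one consistent value. That makes 3.

3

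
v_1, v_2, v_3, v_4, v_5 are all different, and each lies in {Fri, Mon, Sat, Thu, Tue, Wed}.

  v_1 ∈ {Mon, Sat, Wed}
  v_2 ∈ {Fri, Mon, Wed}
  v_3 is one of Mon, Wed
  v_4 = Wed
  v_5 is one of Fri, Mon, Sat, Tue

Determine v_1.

Sat

v_4 must be Wed (only option left). So v_1, v_2, v_3 can't be Wed.
That leaves v_3 = Mon. So v_1, v_2, v_5 can't be Mon.
So v_1 = Sat.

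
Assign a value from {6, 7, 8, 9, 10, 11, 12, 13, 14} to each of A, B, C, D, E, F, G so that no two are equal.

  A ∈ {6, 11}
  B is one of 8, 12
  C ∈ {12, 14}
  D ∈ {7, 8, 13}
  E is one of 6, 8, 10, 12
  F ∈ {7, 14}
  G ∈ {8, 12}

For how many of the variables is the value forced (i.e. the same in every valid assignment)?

The 2 variables B and G are confined to {8, 12}, which locks those values in; drop them from C, D, E.
C has just one choice, so C = 14. So F can't be 14.
F has just one choice, so F = 7. So D can't be 7.
That leaves D = 13.
Determined: C=14, D=13, F=7. The other variables each still have more than one consistent value. That makes 3.

3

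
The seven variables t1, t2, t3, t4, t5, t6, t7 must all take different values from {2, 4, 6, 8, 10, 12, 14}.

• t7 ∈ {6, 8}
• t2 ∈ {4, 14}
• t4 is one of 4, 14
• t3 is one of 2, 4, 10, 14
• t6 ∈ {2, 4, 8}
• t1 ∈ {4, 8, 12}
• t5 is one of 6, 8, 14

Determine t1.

The 7 variables draw from only 7 values {2, 4, 6, 8, 10, 12, 14}, so each is used; only t3 can be 10, hence t3 = 10.
The 6 still-open variables draw from only 6 values {2, 4, 6, 8, 12, 14}, so each is used; only t6 can be 2, hence t6 = 2.
The 5 still-open variables together cover exactly {4, 6, 8, 12, 14} — 5 values for 5 variables — and 12 appears only in t1's list, so t1 = 12.

12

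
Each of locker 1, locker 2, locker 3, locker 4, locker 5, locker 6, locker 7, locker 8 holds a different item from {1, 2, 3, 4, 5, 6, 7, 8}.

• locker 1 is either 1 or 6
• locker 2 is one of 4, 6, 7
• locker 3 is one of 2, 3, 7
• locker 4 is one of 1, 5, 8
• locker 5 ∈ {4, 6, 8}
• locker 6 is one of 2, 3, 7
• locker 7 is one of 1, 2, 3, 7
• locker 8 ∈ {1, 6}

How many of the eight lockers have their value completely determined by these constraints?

Among the 8 variables, 5 fits only locker 4 (and all 8 values in {1, 2, 3, 4, 5, 6, 7, 8} must be used), so locker 4 = 5.
The 7 still-open variables draw from only 7 values {1, 2, 3, 4, 6, 7, 8}, so each is used; only locker 5 can be 8, hence locker 5 = 8.
Among the 6 still-open variables, 4 fits only locker 2 (and all 6 values in {1, 2, 3, 4, 6, 7} must be used), so locker 2 = 4.
locker 1 and locker 8 between them cover only {1, 6} — a naked pair. Remove those values from locker 7.
Determined: locker 2=4, locker 4=5, locker 5=8. The other lockers each still have more than one consistent value. That makes 3.

3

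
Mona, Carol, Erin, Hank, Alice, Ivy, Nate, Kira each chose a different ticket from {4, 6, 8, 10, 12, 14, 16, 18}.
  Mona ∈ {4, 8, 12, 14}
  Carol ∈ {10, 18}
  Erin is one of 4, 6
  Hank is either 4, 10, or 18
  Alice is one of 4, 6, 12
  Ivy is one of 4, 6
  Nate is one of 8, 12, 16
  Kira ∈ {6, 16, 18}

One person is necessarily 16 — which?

The 8 variables draw from only 8 values {4, 6, 8, 10, 12, 14, 16, 18}, so each is used; only Mona can be 14, hence Mona = 14.
The 7 still-open variables draw from only 7 values {4, 6, 8, 10, 12, 16, 18}, so each is used; only Nate can be 8, hence Nate = 8.
Among the 6 still-open variables, 12 fits only Alice (and all 6 values in {4, 6, 10, 12, 16, 18} must be used), so Alice = 12.
The 5 still-open variables together cover exactly {4, 6, 10, 16, 18} — 5 values for 5 variables — and 16 appears only in Kira's list, so Kira = 16.

Kira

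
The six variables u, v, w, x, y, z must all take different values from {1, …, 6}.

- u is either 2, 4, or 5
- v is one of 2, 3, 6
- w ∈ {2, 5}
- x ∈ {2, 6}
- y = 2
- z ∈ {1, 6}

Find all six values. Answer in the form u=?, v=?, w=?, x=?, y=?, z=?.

u=4, v=3, w=5, x=6, y=2, z=1

y must be 2 (only option left). Eliminate 2 elsewhere: u, v, w, x.
That leaves w = 5. Remove 5 from u.
x's domain is down to {6}, so x = 6. Strike 6 from v, z.
z's domain is down to {1}, so z = 1.
u has just one choice, so u = 4.
v must be 3 (only option left).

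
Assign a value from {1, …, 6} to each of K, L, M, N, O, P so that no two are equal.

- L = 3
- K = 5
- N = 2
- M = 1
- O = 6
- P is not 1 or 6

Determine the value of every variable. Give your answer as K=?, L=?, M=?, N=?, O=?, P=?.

K=5, L=3, M=1, N=2, O=6, P=4

K's domain is down to {5}, so K = 5. Strike 5 from P.
L has just one choice, so L = 3. Remove 3 from P.
M has just one choice, so M = 1.
That leaves N = 2. Eliminate 2 elsewhere: P.
That leaves O = 6.
P must be 4 (only option left).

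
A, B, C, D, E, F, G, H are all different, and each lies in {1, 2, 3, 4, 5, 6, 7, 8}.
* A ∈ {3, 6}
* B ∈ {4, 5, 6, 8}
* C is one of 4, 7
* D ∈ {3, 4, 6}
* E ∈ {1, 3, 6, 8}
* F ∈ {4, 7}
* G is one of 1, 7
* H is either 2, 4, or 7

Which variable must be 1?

Among the 8 variables, 2 fits only H (and all 8 values in {1, 2, 3, 4, 5, 6, 7, 8} must be used), so H = 2.
The 7 still-open variables together cover exactly {1, 3, 4, 5, 6, 7, 8} — 7 values for 7 variables — and 5 appears only in B's list, so B = 5.
The 6 still-open variables together cover exactly {1, 3, 4, 6, 7, 8} — 6 values for 6 variables — and 8 appears only in E's list, so E = 8.
The 5 still-open variables draw from only 5 values {1, 3, 4, 6, 7}, so each is used; only G can be 1, hence G = 1.

G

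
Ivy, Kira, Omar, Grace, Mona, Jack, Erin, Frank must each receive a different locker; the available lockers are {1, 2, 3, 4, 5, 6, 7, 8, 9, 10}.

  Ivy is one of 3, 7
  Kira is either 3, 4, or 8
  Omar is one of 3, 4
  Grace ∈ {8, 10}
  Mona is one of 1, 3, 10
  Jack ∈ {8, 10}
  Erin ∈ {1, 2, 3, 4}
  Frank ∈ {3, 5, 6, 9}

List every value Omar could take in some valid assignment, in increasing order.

3, 4

The 2 variables Grace and Jack are confined to {8, 10}, which locks those values in; drop them from Kira, Mona.
Kira and Omar between them cover only {3, 4} — a naked pair. Remove those values from Ivy, Mona, Erin, Frank.
That leaves Ivy = 7.
Mona must be 1 (only option left). So Erin can't be 1.
Erin's domain is down to {2}, so Erin = 2.
No further eliminations apply; Omar can still be any of 3, 4.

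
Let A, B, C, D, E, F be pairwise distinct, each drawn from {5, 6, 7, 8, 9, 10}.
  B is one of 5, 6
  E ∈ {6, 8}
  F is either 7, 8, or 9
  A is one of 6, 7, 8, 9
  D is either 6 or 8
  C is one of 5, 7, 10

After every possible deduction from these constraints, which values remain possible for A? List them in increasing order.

The 6 variables together cover exactly {5, 6, 7, 8, 9, 10} — 6 values for 6 variables — and 10 appears only in C's list, so C = 10.
The 5 still-open variables together cover exactly {5, 6, 7, 8, 9} — 5 values for 5 variables — and 5 appears only in B's list, so B = 5.
The 2 variables D and E are confined to {6, 8}, which locks those values in; drop them from A, F.
No further eliminations apply; A can still be any of 7, 9.

7, 9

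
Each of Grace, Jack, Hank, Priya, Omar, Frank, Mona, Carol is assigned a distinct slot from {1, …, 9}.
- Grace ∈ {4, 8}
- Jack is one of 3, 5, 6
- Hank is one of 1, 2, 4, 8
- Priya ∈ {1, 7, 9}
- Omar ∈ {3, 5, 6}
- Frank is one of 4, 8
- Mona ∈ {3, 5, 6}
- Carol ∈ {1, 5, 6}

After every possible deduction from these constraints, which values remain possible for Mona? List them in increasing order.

3, 5, 6

The 2 variables Grace and Frank are confined to {4, 8}, which locks those values in; drop them from Hank.
Jack, Omar, Mona between them cover only {3, 5, 6} — a naked triple. Remove those values from Carol.
That leaves Carol = 1. Remove 1 from Hank, Priya.
Hank has just one choice, so Hank = 2.
No further eliminations apply; Mona can still be any of 3, 5, 6.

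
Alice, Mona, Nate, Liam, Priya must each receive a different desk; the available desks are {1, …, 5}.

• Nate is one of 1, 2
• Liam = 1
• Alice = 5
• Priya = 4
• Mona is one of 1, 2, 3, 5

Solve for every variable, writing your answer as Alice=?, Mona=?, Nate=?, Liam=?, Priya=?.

Alice=5, Mona=3, Nate=2, Liam=1, Priya=4

Alice's domain is down to {5}, so Alice = 5. Eliminate 5 elsewhere: Mona.
Liam must be 1 (only option left). Strike 1 from Mona, Nate.
Priya must be 4 (only option left).
That leaves Nate = 2. Eliminate 2 elsewhere: Mona.
That leaves Mona = 3.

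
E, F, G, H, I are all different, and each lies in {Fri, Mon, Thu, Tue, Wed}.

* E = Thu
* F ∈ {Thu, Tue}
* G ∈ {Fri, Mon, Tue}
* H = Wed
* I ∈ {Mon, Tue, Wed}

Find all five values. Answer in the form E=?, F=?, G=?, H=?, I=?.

E=Thu, F=Tue, G=Fri, H=Wed, I=Mon

E has just one choice, so E = Thu. Remove Thu from F.
F's domain is down to {Tue}, so F = Tue. So G, I can't be Tue.
H has just one choice, so H = Wed. Strike Wed from I.
I has just one choice, so I = Mon. Remove Mon from G.
G's domain is down to {Fri}, so G = Fri.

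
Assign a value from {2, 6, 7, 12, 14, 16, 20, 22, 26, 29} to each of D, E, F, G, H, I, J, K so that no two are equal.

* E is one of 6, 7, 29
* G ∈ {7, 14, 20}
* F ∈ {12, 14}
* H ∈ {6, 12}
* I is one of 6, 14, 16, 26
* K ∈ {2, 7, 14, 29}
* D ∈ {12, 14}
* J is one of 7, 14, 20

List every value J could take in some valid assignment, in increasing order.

D and F share exactly the 2 values {12, 14}; by pigeonhole those values go to them, so strike 12, 14 from G, H, I, J, K.
H has just one choice, so H = 6. Strike 6 from E, I.
G and J share exactly the 2 values {7, 20}; by pigeonhole those values go to them, so strike 7, 20 from E, K.
That leaves E = 29. Remove 29 from K.
That leaves K = 2.
No further eliminations apply; J can still be any of 7, 20.

7, 20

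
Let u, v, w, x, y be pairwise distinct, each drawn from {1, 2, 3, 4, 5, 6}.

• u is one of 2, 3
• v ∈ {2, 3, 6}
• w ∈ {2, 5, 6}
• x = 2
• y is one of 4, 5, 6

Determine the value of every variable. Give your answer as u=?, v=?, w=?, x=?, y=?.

u=3, v=6, w=5, x=2, y=4

x's domain is down to {2}, so x = 2. So u, v, w can't be 2.
u must be 3 (only option left). So v can't be 3.
v's domain is down to {6}, so v = 6. So w, y can't be 6.
w must be 5 (only option left). Remove 5 from y.
y's domain is down to {4}, so y = 4.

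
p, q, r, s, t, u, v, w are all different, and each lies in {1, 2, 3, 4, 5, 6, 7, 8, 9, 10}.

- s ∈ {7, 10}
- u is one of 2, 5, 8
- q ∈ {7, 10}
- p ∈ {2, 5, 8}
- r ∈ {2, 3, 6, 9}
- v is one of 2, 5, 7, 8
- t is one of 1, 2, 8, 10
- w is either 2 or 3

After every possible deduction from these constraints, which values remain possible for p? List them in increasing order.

The 2 variables q and s are confined to {7, 10}, which locks those values in; drop them from t, v.
The 3 variables p, u, v are confined to {2, 5, 8}, which locks those values in; drop them from r, t, w.
That leaves t = 1.
w has just one choice, so w = 3. Strike 3 from r.
No further eliminations apply; p can still be any of 2, 5, 8.

2, 5, 8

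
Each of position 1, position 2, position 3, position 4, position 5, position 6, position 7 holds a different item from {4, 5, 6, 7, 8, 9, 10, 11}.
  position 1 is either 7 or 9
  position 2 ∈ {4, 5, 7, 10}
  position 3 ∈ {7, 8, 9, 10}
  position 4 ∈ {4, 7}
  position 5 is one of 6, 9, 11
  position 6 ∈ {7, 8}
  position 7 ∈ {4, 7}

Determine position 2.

position 4 and position 7 between them cover only {4, 7} — a naked pair. Remove those values from position 1, position 2, position 3, position 6.
That leaves position 1 = 9. Remove 9 from position 3, position 5.
position 6 must be 8 (only option left). Remove 8 from position 3.
position 3's domain is down to {10}, so position 3 = 10. Eliminate 10 elsewhere: position 2.
So position 2 = 5.

5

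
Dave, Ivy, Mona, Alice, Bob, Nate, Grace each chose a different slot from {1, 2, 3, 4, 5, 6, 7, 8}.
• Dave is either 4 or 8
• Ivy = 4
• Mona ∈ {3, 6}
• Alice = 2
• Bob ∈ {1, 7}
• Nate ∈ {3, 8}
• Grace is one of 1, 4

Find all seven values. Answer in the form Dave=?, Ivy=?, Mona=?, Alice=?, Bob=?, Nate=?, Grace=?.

Ivy's domain is down to {4}, so Ivy = 4. Remove 4 from Dave, Grace.
Alice must be 2 (only option left).
Grace has just one choice, so Grace = 1. Strike 1 from Bob.
Dave's domain is down to {8}, so Dave = 8. So Nate can't be 8.
Bob has just one choice, so Bob = 7.
Nate's domain is down to {3}, so Nate = 3. Remove 3 from Mona.
That leaves Mona = 6.

Dave=8, Ivy=4, Mona=6, Alice=2, Bob=7, Nate=3, Grace=1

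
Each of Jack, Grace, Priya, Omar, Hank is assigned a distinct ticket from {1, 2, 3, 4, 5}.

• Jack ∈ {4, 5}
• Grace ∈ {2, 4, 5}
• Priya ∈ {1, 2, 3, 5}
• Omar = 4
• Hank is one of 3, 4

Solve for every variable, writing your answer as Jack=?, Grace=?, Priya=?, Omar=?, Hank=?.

Omar's domain is down to {4}, so Omar = 4. Eliminate 4 elsewhere: Jack, Grace, Hank.
Hank must be 3 (only option left). Eliminate 3 elsewhere: Priya.
Jack's domain is down to {5}, so Jack = 5. Strike 5 from Grace, Priya.
That leaves Grace = 2. Strike 2 from Priya.
Priya has just one choice, so Priya = 1.

Jack=5, Grace=2, Priya=1, Omar=4, Hank=3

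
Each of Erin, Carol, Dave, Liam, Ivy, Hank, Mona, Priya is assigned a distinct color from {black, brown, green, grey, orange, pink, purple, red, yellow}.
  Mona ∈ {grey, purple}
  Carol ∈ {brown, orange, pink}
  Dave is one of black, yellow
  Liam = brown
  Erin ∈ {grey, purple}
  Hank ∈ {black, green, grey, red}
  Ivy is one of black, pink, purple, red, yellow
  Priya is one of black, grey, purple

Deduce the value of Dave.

yellow

Liam has just one choice, so Liam = brown. Remove brown from Carol.
Erin and Mona between them cover only {grey, purple} — a naked pair. Remove those values from Ivy, Hank, Priya.
That leaves Priya = black. Strike black from Dave, Ivy, Hank.
So Dave = yellow.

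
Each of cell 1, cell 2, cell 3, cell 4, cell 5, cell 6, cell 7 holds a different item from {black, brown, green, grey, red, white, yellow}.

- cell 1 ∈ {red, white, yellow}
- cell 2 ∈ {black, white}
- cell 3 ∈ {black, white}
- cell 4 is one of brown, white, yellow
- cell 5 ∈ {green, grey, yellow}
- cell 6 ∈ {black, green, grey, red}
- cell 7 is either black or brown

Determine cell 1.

The 2 variables cell 2 and cell 3 are confined to {black, white}, which locks those values in; drop them from cell 1, cell 4, cell 6, cell 7.
That leaves cell 7 = brown. Strike brown from cell 4.
cell 4 has just one choice, so cell 4 = yellow. Strike yellow from cell 1, cell 5.
So cell 1 = red.

red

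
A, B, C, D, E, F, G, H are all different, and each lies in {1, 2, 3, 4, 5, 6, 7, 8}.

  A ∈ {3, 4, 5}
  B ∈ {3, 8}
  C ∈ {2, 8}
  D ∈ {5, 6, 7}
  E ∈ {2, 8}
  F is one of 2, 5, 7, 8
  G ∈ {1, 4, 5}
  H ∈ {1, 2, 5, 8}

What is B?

3

Among the 8 variables, 6 fits only D (and all 8 values in {1, 2, 3, 4, 5, 6, 7, 8} must be used), so D = 6.
The 7 still-open variables together cover exactly {1, 2, 3, 4, 5, 7, 8} — 7 values for 7 variables — and 7 appears only in F's list, so F = 7.
C and E between them cover only {2, 8} — a naked pair. Remove those values from B, H.
So B = 3.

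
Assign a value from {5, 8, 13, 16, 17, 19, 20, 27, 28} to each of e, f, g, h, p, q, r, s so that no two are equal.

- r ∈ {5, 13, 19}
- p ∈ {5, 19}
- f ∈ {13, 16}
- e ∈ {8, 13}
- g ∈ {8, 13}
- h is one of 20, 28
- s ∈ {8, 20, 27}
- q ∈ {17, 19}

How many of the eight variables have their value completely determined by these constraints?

2

e and g share exactly the 2 values {8, 13}; by pigeonhole those values go to them, so strike 8, 13 from f, r, s.
That leaves f = 16.
The 2 variables p and r are confined to {5, 19}, which locks those values in; drop them from q.
q must be 17 (only option left).
Determined: f=16, q=17. The other variables each still have more than one consistent value. That makes 2.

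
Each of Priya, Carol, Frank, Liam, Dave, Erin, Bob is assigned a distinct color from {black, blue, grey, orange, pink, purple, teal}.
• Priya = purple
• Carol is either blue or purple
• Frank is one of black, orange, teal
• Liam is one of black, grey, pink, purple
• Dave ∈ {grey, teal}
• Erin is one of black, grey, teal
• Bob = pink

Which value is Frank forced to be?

Priya must be purple (only option left). So Carol, Liam can't be purple.
Carol's domain is down to {blue}, so Carol = blue.
Bob has just one choice, so Bob = pink. Eliminate pink elsewhere: Liam.
The 4 still-open variables draw from only 4 values {black, grey, orange, teal}, so each is used; only Frank can be orange, hence Frank = orange.

orange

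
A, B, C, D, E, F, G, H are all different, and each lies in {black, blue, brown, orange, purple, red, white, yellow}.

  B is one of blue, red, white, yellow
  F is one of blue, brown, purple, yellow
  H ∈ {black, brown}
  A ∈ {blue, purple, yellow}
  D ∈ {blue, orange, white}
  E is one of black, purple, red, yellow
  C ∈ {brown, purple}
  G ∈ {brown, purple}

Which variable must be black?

The 8 variables draw from only 8 values {black, blue, brown, orange, purple, red, white, yellow}, so each is used; only D can be orange, hence D = orange.
The 7 still-open variables together cover exactly {black, blue, brown, purple, red, white, yellow} — 7 values for 7 variables — and white appears only in B's list, so B = white.
The 6 still-open variables together cover exactly {black, blue, brown, purple, red, yellow} — 6 values for 6 variables — and red appears only in E's list, so E = red.
Among the 5 still-open variables, black fits only H (and all 5 values in {black, blue, brown, purple, yellow} must be used), so H = black.

H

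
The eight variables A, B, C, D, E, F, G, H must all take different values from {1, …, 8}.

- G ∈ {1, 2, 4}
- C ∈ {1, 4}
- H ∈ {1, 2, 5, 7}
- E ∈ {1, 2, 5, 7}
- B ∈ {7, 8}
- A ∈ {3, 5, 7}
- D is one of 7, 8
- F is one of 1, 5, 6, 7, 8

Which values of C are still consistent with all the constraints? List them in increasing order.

1, 4

Among the 8 variables, 3 fits only A (and all 8 values in {1, 2, 3, 4, 5, 6, 7, 8} must be used), so A = 3.
The 7 still-open variables draw from only 7 values {1, 2, 4, 5, 6, 7, 8}, so each is used; only F can be 6, hence F = 6.
B and D share exactly the 2 values {7, 8}; by pigeonhole those values go to them, so strike 7, 8 from E, H.
No further eliminations apply; C can still be any of 1, 4.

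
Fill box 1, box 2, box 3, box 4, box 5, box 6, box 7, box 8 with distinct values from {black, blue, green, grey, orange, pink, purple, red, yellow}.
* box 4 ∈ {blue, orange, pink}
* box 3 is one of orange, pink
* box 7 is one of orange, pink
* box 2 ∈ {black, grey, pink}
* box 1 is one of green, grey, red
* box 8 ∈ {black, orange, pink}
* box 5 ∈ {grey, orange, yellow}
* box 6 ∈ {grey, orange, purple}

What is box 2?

The 2 variables box 3 and box 7 are confined to {orange, pink}, which locks those values in; drop them from box 2, box 4, box 5, box 6, box 8.
That leaves box 4 = blue.
box 8's domain is down to {black}, so box 8 = black. Remove black from box 2.
So box 2 = grey.

grey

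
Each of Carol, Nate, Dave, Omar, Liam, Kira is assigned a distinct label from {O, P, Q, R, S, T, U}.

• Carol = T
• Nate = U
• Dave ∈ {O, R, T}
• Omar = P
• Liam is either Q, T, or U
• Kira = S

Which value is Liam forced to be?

Carol has just one choice, so Carol = T. Eliminate T elsewhere: Dave, Liam.
That leaves Nate = U. Strike U from Liam.
So Liam = Q.

Q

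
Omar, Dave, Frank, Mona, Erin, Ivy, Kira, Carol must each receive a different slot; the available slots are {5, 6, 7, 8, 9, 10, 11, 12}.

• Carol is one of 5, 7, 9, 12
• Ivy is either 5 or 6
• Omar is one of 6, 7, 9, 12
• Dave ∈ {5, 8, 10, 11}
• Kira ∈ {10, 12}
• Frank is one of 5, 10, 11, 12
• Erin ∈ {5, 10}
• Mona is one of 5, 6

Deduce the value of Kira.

12

Among the 8 variables, 8 fits only Dave (and all 8 values in {5, 6, 7, 8, 9, 10, 11, 12} must be used), so Dave = 8.
The 7 still-open variables draw from only 7 values {5, 6, 7, 9, 10, 11, 12}, so each is used; only Frank can be 11, hence Frank = 11.
The 2 variables Mona and Ivy are confined to {5, 6}, which locks those values in; drop them from Omar, Erin, Carol.
That leaves Erin = 10. Remove 10 from Kira.
So Kira = 12.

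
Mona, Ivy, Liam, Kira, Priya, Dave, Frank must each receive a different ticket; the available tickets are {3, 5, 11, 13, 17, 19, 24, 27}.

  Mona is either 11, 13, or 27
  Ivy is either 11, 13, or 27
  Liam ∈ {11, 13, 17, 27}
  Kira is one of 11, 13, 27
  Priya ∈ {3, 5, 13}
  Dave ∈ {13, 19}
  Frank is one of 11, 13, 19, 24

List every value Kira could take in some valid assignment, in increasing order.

11, 13, 27

Mona, Ivy, Kira between them cover only {11, 13, 27} — a naked triple. Remove those values from Liam, Priya, Dave, Frank.
That leaves Liam = 17.
Dave must be 19 (only option left). Eliminate 19 elsewhere: Frank.
Frank must be 24 (only option left).
No further eliminations apply; Kira can still be any of 11, 13, 27.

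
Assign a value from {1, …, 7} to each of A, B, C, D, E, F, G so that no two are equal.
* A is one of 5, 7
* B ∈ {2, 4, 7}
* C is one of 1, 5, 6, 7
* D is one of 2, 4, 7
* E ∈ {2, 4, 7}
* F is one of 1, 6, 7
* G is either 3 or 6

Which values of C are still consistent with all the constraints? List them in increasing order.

1, 6

The 7 variables draw from only 7 values {1, 2, 3, 4, 5, 6, 7}, so each is used; only G can be 3, hence G = 3.
The 3 variables B, D, E are confined to {2, 4, 7}, which locks those values in; drop them from A, C, F.
That leaves A = 5. Eliminate 5 elsewhere: C.
No further eliminations apply; C can still be any of 1, 6.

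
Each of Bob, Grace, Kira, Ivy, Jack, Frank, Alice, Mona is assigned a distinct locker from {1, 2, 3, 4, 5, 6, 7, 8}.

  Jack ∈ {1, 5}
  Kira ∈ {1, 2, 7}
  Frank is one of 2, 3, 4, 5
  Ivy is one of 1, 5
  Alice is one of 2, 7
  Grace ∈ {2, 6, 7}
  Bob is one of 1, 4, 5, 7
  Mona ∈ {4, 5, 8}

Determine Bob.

The 8 variables together cover exactly {1, 2, 3, 4, 5, 6, 7, 8} — 8 values for 8 variables — and 3 appears only in Frank's list, so Frank = 3.
Among the 7 still-open variables, 6 fits only Grace (and all 7 values in {1, 2, 4, 5, 6, 7, 8} must be used), so Grace = 6.
The 6 still-open variables together cover exactly {1, 2, 4, 5, 7, 8} — 6 values for 6 variables — and 8 appears only in Mona's list, so Mona = 8.
Among the 5 still-open variables, 4 fits only Bob (and all 5 values in {1, 2, 4, 5, 7} must be used), so Bob = 4.

4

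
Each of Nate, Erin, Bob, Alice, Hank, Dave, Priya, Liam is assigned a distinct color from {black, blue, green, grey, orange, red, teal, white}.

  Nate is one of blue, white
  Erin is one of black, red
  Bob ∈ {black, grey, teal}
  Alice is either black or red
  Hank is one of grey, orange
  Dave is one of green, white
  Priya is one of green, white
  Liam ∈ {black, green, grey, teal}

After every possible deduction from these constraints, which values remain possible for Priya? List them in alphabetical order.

green, white

The 8 variables draw from only 8 values {black, blue, green, grey, orange, red, teal, white}, so each is used; only Nate can be blue, hence Nate = blue.
The 7 still-open variables together cover exactly {black, green, grey, orange, red, teal, white} — 7 values for 7 variables — and orange appears only in Hank's list, so Hank = orange.
The 2 variables Erin and Alice are confined to {black, red}, which locks those values in; drop them from Bob, Liam.
The 2 variables Dave and Priya are confined to {green, white}, which locks those values in; drop them from Liam.
No further eliminations apply; Priya can still be any of green, white.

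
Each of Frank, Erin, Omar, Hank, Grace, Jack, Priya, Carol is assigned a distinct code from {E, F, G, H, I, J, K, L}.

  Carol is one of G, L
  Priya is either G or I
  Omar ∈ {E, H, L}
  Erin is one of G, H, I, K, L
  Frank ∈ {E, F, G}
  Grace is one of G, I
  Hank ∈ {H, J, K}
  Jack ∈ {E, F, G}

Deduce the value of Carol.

The 8 variables together cover exactly {E, F, G, H, I, J, K, L} — 8 values for 8 variables — and J appears only in Hank's list, so Hank = J.
The 7 still-open variables draw from only 7 values {E, F, G, H, I, K, L}, so each is used; only Erin can be K, hence Erin = K.
Among the 6 still-open variables, H fits only Omar (and all 6 values in {E, F, G, H, I, L} must be used), so Omar = H.
The 5 still-open variables draw from only 5 values {E, F, G, I, L}, so each is used; only Carol can be L, hence Carol = L.

L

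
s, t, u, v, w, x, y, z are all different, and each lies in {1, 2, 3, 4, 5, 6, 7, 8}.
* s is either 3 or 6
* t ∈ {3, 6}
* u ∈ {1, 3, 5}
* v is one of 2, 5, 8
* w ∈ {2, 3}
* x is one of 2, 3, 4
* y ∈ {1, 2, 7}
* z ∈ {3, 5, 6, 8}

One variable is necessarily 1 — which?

u

Among the 8 variables, 4 fits only x (and all 8 values in {1, 2, 3, 4, 5, 6, 7, 8} must be used), so x = 4.
The 7 still-open variables together cover exactly {1, 2, 3, 5, 6, 7, 8} — 7 values for 7 variables — and 7 appears only in y's list, so y = 7.
The 6 still-open variables draw from only 6 values {1, 2, 3, 5, 6, 8}, so each is used; only u can be 1, hence u = 1.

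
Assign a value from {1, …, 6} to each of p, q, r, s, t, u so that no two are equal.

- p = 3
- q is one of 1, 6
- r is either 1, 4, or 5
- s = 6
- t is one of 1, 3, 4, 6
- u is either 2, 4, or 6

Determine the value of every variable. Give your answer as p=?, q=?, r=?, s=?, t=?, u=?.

p=3, q=1, r=5, s=6, t=4, u=2

p's domain is down to {3}, so p = 3. Remove 3 from t.
s has just one choice, so s = 6. Eliminate 6 elsewhere: q, t, u.
That leaves q = 1. So r, t can't be 1.
t has just one choice, so t = 4. Remove 4 from r, u.
u's domain is down to {2}, so u = 2.
r has just one choice, so r = 5.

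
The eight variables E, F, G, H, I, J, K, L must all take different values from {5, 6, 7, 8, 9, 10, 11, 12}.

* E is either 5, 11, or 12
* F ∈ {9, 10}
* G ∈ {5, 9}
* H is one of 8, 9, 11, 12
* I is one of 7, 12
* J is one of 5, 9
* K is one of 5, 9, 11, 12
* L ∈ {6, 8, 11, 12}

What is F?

The 8 variables draw from only 8 values {5, 6, 7, 8, 9, 10, 11, 12}, so each is used; only L can be 6, hence L = 6.
The 7 still-open variables draw from only 7 values {5, 7, 8, 9, 10, 11, 12}, so each is used; only I can be 7, hence I = 7.
The 6 still-open variables draw from only 6 values {5, 8, 9, 10, 11, 12}, so each is used; only H can be 8, hence H = 8.
The 5 still-open variables draw from only 5 values {5, 9, 10, 11, 12}, so each is used; only F can be 10, hence F = 10.

10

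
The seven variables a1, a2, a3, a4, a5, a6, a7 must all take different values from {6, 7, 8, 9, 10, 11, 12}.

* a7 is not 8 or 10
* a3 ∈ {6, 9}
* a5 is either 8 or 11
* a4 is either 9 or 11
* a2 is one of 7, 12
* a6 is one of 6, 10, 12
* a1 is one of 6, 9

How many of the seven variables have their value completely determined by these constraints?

3

The 7 variables together cover exactly {6, 7, 8, 9, 10, 11, 12} — 7 values for 7 variables — and 8 appears only in a5's list, so a5 = 8.
The 6 still-open variables together cover exactly {6, 7, 9, 10, 11, 12} — 6 values for 6 variables — and 10 appears only in a6's list, so a6 = 10.
The 2 variables a1 and a3 are confined to {6, 9}, which locks those values in; drop them from a4, a7.
a4's domain is down to {11}, so a4 = 11. Remove 11 from a7.
Determined: a4=11, a5=8, a6=10. The other variables each still have more than one consistent value. That makes 3.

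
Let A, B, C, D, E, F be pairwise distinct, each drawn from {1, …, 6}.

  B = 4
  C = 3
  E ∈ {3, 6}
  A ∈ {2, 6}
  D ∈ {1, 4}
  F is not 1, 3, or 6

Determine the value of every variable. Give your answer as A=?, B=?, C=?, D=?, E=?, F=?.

A=2, B=4, C=3, D=1, E=6, F=5

B's domain is down to {4}, so B = 4. Remove 4 from D, F.
C has just one choice, so C = 3. Remove 3 from E.
That leaves D = 1.
E must be 6 (only option left). So A can't be 6.
A has just one choice, so A = 2. So F can't be 2.
F has just one choice, so F = 5.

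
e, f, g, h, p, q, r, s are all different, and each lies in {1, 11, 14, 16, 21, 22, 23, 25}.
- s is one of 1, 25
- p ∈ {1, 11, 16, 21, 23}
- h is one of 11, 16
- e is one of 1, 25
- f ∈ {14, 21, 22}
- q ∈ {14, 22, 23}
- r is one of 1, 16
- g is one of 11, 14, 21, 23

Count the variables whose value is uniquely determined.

The 2 variables e and s are confined to {1, 25}, which locks those values in; drop them from p, r.
r's domain is down to {16}, so r = 16. So h, p can't be 16.
h's domain is down to {11}, so h = 11. Strike 11 from g, p.
Determined: h=11, r=16. The other variables each still have more than one consistent value. That makes 2.

2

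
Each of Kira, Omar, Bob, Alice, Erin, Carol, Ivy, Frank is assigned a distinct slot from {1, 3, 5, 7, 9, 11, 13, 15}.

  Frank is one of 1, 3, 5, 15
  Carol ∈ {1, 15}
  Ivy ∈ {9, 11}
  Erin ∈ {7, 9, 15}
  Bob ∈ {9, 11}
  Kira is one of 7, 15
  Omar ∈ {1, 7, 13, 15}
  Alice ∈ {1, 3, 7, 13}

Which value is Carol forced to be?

The 8 variables draw from only 8 values {1, 3, 5, 7, 9, 11, 13, 15}, so each is used; only Frank can be 5, hence Frank = 5.
The 7 still-open variables together cover exactly {1, 3, 7, 9, 11, 13, 15} — 7 values for 7 variables — and 3 appears only in Alice's list, so Alice = 3.
The 6 still-open variables together cover exactly {1, 7, 9, 11, 13, 15} — 6 values for 6 variables — and 13 appears only in Omar's list, so Omar = 13.
Among the 5 still-open variables, 1 fits only Carol (and all 5 values in {1, 7, 9, 11, 15} must be used), so Carol = 1.

1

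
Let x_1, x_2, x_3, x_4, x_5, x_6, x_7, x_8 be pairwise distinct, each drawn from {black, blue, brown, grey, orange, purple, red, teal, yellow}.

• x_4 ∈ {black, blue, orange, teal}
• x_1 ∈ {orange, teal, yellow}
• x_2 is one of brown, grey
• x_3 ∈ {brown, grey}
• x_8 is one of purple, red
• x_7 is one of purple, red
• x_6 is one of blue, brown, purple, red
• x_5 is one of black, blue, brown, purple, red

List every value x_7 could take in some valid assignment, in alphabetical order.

The 2 variables x_2 and x_3 are confined to {brown, grey}, which locks those values in; drop them from x_5, x_6.
x_7 and x_8 share exactly the 2 values {purple, red}; by pigeonhole those values go to them, so strike purple, red from x_5, x_6.
x_6's domain is down to {blue}, so x_6 = blue. Remove blue from x_4, x_5.
That leaves x_5 = black. So x_4 can't be black.
No further eliminations apply; x_7 can still be any of purple, red.

purple, red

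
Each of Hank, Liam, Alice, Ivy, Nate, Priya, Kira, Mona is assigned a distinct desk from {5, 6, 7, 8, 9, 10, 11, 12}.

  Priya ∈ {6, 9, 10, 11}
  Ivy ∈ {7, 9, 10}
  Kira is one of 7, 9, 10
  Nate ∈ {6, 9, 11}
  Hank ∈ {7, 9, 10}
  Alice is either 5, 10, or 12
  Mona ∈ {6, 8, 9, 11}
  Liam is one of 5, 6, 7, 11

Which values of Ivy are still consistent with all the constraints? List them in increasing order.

7, 9, 10

The 8 variables together cover exactly {5, 6, 7, 8, 9, 10, 11, 12} — 8 values for 8 variables — and 8 appears only in Mona's list, so Mona = 8.
The 7 still-open variables draw from only 7 values {5, 6, 7, 9, 10, 11, 12}, so each is used; only Alice can be 12, hence Alice = 12.
The 6 still-open variables draw from only 6 values {5, 6, 7, 9, 10, 11}, so each is used; only Liam can be 5, hence Liam = 5.
Hank, Ivy, Kira between them cover only {7, 9, 10} — a naked triple. Remove those values from Nate, Priya.
No further eliminations apply; Ivy can still be any of 7, 9, 10.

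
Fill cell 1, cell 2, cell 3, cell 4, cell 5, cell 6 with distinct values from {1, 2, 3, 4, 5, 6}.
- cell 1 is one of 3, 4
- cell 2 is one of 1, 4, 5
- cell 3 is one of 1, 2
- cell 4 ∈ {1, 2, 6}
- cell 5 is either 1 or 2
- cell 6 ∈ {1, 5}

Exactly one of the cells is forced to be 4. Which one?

cell 2

Among the 6 variables, 3 fits only cell 1 (and all 6 values in {1, 2, 3, 4, 5, 6} must be used), so cell 1 = 3.
The 5 still-open variables together cover exactly {1, 2, 4, 5, 6} — 5 values for 5 variables — and 4 appears only in cell 2's list, so cell 2 = 4.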